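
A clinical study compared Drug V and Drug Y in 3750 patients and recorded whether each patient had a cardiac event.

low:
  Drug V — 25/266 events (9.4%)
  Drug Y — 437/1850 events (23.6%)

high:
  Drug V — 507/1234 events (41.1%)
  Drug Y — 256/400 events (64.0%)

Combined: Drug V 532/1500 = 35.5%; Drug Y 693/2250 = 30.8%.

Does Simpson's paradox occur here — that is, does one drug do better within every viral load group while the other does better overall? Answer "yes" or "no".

Within each viral load level (low 9.4% vs 23.6%; high 41.1% vs 64.0%), Drug V has the lower rate every time. Pooled: 35.5% vs 30.8% — Drug Y has the lower rate overall. The two comparisons disagree.

yes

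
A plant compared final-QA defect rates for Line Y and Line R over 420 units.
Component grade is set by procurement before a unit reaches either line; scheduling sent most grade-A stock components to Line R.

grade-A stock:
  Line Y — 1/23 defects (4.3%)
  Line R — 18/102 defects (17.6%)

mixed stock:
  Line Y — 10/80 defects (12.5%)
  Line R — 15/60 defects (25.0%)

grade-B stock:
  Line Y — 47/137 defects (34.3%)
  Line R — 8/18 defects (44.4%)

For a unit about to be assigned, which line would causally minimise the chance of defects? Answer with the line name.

Here component grade is a common cause — it drives both which line a case falls under and the outcome. The crude comparison mixes populations; the stratum-specific rates are the causally relevant ones.
Within each level — grade-A stock: 4.3% vs 17.6%; mixed stock: 12.5% vs 25.0%; grade-B stock: 34.3% vs 44.4% — Line Y is lower every time.

Line Y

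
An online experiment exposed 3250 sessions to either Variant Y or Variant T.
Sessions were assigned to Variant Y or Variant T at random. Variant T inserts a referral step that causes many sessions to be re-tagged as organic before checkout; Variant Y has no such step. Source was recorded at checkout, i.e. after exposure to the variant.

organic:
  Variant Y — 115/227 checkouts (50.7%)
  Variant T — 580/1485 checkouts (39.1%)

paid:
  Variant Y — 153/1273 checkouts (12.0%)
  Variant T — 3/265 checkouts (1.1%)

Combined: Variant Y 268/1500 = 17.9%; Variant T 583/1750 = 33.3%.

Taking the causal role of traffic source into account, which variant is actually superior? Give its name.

Variant Y is higher inside every traffic source stratum but Variant T is higher in aggregate. Whether to stratify depends on how traffic source relates to the variant.
The distribution of traffic source is itself part of what the variant does — it is an intermediate outcome. Holding it fixed would remove that part of the effect; the total effect is the pooled difference.
Pooled: Variant Y 17.9% vs Variant T 33.3%; Variant T is higher overall.

Variant T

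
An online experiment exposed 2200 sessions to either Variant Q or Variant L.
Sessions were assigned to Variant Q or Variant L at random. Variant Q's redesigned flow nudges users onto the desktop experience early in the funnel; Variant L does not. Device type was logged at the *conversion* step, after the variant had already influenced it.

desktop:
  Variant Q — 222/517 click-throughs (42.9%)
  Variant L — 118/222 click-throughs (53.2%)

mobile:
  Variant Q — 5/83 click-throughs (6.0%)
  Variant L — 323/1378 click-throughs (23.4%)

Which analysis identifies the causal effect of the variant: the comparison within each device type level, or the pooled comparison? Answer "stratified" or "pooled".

pooled

Device type lies on the pathway variant → device type → outcome, so adjusting for it blocks the indirect effect. For the total causal effect of variant, use the unadjusted pooled rates.
Pooled: Variant Q 37.8% vs Variant L 27.6%; Variant Q is higher overall.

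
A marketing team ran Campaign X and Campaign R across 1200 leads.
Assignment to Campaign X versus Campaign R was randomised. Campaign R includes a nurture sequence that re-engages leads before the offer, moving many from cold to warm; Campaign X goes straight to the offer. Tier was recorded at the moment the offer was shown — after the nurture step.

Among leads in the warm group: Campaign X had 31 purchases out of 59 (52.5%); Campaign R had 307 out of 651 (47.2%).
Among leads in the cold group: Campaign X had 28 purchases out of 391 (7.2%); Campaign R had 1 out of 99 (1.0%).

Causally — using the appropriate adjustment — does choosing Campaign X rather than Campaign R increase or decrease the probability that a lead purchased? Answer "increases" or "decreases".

Campaign X is higher inside every engagement tier stratum but Campaign R is higher in aggregate. Whether to stratify depends on how engagement tier relates to the campaign.
Engagement tier is downstream of the campaign. One should not condition on a consequence of treatment, so the overall rates are the right comparison.
Pooled: Campaign X 13.1% vs Campaign R 41.1%; Campaign R is higher overall.

decreases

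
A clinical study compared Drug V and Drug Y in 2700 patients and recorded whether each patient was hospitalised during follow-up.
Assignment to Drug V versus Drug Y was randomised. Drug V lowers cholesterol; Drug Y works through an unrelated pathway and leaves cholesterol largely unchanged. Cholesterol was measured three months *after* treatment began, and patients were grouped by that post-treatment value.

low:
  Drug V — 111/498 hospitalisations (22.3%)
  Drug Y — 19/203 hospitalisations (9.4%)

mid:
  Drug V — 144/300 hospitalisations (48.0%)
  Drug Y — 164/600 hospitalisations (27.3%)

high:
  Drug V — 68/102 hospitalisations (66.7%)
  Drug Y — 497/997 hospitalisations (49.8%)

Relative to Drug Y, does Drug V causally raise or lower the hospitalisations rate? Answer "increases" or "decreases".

The cholesterol-specific comparison favours Drug Y throughout, but the pooled figures favour Drug V. The question is whether to condition on cholesterol.
Stratifying would compare drugs among patients the drugs themselves sorted into cholesterol groups — a form of selection on an intermediate. The unconditioned pooled rates give the total causal effect.
Pooled: Drug V 35.9% vs Drug Y 37.8%; Drug V is lower overall.

decreases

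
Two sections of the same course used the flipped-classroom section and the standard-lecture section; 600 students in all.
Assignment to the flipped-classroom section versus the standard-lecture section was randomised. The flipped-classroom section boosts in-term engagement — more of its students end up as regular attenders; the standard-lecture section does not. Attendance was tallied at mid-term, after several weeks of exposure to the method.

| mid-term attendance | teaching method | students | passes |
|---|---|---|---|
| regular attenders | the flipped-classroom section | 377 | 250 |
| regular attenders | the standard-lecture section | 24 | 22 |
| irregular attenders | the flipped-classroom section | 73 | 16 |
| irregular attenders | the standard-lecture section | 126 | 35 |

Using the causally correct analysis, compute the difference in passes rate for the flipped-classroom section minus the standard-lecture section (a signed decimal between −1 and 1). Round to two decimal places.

+0.21

The mid-term attendance-specific comparison favours the standard-lecture section throughout, but the pooled figures favour the flipped-classroom section. The question is whether to condition on mid-term attendance.
Stratifying would compare teaching methods among students the teaching methods themselves sorted into mid-term attendance groups — a form of selection on an intermediate. The unconditioned pooled rates give the total causal effect.
The causal difference is the pooled difference: 0.591 − 0.380 = +0.211.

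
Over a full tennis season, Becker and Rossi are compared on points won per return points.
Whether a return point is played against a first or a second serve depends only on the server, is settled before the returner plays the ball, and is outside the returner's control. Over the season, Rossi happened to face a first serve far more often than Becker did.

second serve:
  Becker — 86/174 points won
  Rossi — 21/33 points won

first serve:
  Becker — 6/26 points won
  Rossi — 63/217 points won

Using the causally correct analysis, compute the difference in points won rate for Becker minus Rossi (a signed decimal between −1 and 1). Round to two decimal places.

-0.10

Nothing the player does changes serve type; the imbalance is an allocation artefact. With serve type also predicting the outcome, the pooled figure is confounded, and the within-stratum comparison is the causal one.
Adjusting over the population distribution of serve type: 0.460·(0.494−0.636) + 0.540·(0.231−0.290) = -0.098.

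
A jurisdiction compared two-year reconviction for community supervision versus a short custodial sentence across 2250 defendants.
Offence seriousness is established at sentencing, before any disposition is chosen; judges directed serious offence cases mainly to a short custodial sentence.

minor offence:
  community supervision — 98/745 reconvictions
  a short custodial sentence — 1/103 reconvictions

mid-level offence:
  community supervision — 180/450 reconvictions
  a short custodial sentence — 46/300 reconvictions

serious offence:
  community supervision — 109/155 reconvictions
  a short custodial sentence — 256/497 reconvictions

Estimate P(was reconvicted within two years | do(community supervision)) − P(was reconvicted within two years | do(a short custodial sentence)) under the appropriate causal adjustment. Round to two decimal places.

Since offence seriousness is a pre-existing factor (not a product of the disposition) and it affects the outcome on its own, it is a confounder. The stratified rates, not the pooled rate, identify the causal effect.
Adjusting over the population distribution of offence seriousness: 0.377·(0.132−0.010) + 0.333·(0.400−0.153) + 0.290·(0.703−0.515) = +0.183.

+0.18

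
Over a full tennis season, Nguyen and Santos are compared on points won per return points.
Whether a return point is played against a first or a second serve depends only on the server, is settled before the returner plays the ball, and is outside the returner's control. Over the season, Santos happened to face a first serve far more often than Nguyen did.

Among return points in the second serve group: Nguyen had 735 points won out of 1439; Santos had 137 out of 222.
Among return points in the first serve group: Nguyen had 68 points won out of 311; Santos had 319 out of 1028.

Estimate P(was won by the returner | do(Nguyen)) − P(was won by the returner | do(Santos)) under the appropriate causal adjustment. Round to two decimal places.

Santos is higher inside every serve type stratum but Nguyen is higher in aggregate. Whether to stratify depends on how serve type relates to the player.
Here serve type is a common cause — it drives both which player a case falls under and the outcome. The crude comparison mixes populations; the stratum-specific rates are the causally relevant ones.
Adjusting over the population distribution of serve type: 0.554·(0.511−0.617) + 0.446·(0.219−0.310) = -0.100.

-0.10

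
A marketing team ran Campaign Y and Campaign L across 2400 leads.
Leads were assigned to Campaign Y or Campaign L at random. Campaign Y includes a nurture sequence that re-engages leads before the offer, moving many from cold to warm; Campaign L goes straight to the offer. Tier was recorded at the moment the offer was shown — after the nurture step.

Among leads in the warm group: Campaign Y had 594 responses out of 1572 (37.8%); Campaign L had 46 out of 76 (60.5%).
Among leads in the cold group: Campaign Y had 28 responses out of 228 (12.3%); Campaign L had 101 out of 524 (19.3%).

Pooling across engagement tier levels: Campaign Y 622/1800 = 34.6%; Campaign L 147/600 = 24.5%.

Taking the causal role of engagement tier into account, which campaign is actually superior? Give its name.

Campaign Y

The distribution of engagement tier is itself part of what the campaign does — it is an intermediate outcome. Holding it fixed would remove that part of the effect; the total effect is the pooled difference.
Pooled: Campaign Y 34.6% vs Campaign L 24.5%; Campaign Y is higher overall.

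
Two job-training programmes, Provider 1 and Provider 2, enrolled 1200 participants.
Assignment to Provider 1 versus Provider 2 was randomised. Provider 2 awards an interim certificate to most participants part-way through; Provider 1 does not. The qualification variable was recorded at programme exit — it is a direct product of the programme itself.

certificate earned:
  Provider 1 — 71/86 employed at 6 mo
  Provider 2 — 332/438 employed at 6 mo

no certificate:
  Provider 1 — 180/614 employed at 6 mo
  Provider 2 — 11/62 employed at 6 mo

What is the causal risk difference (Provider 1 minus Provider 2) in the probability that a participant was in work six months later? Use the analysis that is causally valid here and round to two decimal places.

-0.33

The distribution of qualification attained during the programme is itself part of what the programme does — it is an intermediate outcome. Holding it fixed would remove that part of the effect; the total effect is the pooled difference.
The causal difference is the pooled difference: 0.359 − 0.686 = -0.327.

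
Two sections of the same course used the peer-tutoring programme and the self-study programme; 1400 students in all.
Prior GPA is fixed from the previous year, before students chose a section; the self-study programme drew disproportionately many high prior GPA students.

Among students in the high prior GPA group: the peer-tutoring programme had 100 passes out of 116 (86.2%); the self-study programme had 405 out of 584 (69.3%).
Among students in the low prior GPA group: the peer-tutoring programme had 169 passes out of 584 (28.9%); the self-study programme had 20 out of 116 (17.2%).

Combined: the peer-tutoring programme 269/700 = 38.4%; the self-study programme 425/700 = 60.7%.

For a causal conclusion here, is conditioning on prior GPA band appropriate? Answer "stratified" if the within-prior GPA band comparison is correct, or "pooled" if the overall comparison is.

stratified

Here prior GPA band is a common cause — it drives both which teaching method a case falls under and the outcome. The crude comparison mixes populations; the stratum-specific rates are the causally relevant ones.
Within each level — high prior GPA: 86.2% vs 69.3%; low prior GPA: 28.9% vs 17.2% — the peer-tutoring programme is higher every time.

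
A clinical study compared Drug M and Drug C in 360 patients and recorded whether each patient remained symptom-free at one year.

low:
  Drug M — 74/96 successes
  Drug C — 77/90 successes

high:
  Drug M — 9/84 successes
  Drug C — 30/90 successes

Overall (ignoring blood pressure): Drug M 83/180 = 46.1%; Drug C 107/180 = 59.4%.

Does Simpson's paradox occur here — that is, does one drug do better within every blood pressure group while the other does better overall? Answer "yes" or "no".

Within each blood pressure level (low 77.1% vs 85.6%; high 10.7% vs 33.3%), Drug C has the higher rate every time. Pooled: 46.1% vs 59.4% — Drug C has the higher rate overall. They agree.

no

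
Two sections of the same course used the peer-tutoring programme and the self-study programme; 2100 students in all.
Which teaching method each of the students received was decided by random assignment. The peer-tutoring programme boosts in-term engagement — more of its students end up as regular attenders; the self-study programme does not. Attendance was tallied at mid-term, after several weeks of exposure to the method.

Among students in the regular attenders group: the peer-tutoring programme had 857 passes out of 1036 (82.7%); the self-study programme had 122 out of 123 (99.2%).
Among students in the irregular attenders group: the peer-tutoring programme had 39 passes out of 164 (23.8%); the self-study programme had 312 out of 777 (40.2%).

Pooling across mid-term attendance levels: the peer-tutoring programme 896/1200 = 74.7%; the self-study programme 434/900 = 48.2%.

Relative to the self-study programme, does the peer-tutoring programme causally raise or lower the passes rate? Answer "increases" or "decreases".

increases

the self-study programme is higher inside every mid-term attendance stratum but the peer-tutoring programme is higher in aggregate. Whether to stratify depends on how mid-term attendance relates to the teaching method.
Mid-term attendance is recorded after the teaching method and is itself shifted by it — it sits on the causal path from teaching method to outcome. Conditioning on a mediator would strip out part of the effect we want; the pooled comparison gives the total causal effect.
Pooled: the peer-tutoring programme 74.7% vs the self-study programme 48.2%; the peer-tutoring programme is higher overall.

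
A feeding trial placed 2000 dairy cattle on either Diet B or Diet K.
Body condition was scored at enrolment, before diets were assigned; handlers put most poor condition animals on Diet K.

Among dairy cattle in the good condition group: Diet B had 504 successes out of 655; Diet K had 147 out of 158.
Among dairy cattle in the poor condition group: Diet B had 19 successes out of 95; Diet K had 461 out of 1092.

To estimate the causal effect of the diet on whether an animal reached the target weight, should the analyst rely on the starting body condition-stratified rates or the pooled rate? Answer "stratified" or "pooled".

The stratified and pooled comparisons disagree (Diet K wins within each starting body condition; Diet B wins overall), so the answer turns on the causal role of starting body condition.
Here starting body condition is a common cause — it drives both which diet a case falls under and the outcome. The crude comparison mixes populations; the stratum-specific rates are the causally relevant ones.
Within each level — good condition: 76.9% vs 93.0%; poor condition: 20.0% vs 42.2% — Diet K is higher every time.

stratified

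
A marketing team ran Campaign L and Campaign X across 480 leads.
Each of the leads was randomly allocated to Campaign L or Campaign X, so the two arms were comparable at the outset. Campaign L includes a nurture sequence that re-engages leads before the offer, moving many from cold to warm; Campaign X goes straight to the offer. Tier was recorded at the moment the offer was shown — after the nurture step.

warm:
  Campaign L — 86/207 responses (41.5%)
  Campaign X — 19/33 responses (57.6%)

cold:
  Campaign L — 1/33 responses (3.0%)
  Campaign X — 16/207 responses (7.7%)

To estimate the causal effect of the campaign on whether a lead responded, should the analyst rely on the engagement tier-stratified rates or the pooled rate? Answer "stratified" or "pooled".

pooled

The engagement tier-specific comparison favours Campaign X throughout, but the pooled figures favour Campaign L. The question is whether to condition on engagement tier.
Engagement tier is downstream of the campaign. One should not condition on a consequence of treatment, so the overall rates are the right comparison.
Pooled: Campaign L 36.2% vs Campaign X 14.6%; Campaign L is higher overall.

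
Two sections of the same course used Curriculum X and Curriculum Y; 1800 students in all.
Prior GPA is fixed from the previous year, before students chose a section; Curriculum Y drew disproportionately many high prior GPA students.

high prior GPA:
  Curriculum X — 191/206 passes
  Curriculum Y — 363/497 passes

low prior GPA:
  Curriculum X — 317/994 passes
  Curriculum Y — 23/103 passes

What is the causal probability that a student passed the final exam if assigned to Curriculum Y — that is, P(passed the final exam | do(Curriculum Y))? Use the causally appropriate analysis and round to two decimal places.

Here prior GPA band is a common cause — it drives both which teaching method a case falls under and the outcome. The crude comparison mixes populations; the stratum-specific rates are the causally relevant ones.
Standardising Curriculum Y to the population prior GPA band mix: 0.391·363/497 + 0.609·23/103 = 0.421.

0.42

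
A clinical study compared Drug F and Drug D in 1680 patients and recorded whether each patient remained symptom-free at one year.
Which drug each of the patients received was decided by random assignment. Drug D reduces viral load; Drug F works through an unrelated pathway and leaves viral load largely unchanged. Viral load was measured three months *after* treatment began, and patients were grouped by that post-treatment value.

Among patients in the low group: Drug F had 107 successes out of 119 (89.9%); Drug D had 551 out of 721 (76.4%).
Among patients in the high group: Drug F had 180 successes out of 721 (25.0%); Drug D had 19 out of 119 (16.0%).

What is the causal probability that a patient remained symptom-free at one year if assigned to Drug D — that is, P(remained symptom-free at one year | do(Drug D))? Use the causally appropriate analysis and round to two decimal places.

0.68

The stratified and pooled comparisons disagree (Drug F wins within each viral load; Drug D wins overall), so the answer turns on the causal role of viral load.
Viral load here is a post-treatment variable shaped by the drug; conditioning on it would introduce bias rather than remove it. The overall comparison is the causal one.
So P(outcome | do(Drug D)) is just the pooled rate for Drug D: 570/840 = 0.679.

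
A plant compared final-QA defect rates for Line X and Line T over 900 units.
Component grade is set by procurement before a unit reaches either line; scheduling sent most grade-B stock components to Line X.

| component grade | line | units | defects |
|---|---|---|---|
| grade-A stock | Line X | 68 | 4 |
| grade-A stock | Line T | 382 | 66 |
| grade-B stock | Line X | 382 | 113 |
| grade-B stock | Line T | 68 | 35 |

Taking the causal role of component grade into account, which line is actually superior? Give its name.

Component grade is set before the line has any effect — it is not caused by the line — and it independently drives the outcome. That makes it a confounder, so the causal comparison is within component grade levels.
Within each level — grade-A stock: 5.9% vs 17.3%; grade-B stock: 29.6% vs 51.5% — Line X is lower every time.

Line X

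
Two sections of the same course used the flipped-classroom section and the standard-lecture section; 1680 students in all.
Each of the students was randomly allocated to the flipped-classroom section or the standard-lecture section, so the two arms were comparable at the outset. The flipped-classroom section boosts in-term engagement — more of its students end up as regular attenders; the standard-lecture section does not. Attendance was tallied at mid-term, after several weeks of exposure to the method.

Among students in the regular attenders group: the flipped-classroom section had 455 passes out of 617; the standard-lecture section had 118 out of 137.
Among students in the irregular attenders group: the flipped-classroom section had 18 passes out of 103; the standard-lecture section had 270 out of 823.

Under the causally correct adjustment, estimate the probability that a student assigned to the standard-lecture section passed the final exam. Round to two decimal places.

0.40

Mid-term attendance lies on the pathway teaching method → mid-term attendance → outcome, so adjusting for it blocks the indirect effect. For the total causal effect of teaching method, use the unadjusted pooled rates.
So P(outcome | do(the standard-lecture section)) is just the pooled rate for the standard-lecture section: 388/960 = 0.404.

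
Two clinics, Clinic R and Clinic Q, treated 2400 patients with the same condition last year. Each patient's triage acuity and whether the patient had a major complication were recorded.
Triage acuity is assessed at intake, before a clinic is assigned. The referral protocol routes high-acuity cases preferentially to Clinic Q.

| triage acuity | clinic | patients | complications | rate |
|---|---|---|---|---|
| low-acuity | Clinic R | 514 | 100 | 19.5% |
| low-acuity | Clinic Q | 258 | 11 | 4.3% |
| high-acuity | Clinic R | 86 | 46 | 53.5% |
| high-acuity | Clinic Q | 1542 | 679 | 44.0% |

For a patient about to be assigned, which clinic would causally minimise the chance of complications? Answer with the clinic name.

Within every triage acuity level Clinic Q has the lower rate, yet pooled Clinic R does — Simpson's reversal.
Triage acuity differs across clinics for reasons unrelated to any effect of the clinic itself, and it separately predicts the outcome — a classic confounder. We must compare within triage acuity levels.
Within each level — low-acuity: 19.5% vs 4.3%; high-acuity: 53.5% vs 44.0% — Clinic Q is lower every time.

Clinic Q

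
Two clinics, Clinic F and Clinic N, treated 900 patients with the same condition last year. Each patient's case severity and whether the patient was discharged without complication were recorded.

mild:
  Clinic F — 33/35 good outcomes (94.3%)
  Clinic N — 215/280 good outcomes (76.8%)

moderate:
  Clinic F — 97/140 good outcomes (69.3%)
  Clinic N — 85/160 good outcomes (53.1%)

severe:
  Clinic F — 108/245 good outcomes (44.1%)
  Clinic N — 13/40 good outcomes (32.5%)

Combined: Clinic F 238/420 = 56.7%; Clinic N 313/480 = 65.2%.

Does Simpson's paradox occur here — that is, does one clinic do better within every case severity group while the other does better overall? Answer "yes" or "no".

yes

Within each case severity level (mild 94.3% vs 76.8%; moderate 69.3% vs 53.1%; severe 44.1% vs 32.5%), Clinic F has the higher rate every time. Pooled: 56.7% vs 65.2% — Clinic N has the higher rate overall. The two comparisons disagree.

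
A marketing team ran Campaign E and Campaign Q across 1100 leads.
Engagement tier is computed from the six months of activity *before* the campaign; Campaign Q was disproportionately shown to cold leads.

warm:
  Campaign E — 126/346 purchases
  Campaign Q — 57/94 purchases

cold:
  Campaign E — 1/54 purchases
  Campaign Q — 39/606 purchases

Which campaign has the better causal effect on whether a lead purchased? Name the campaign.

Campaign Q

Within every engagement tier level Campaign Q has the higher rate, yet pooled Campaign E does — Simpson's reversal.
Engagement tier differs across campaigns for reasons unrelated to any effect of the campaign itself, and it separately predicts the outcome — a classic confounder. We must compare within engagement tier levels.
Within each level — warm: 36.4% vs 60.6%; cold: 1.9% vs 6.4% — Campaign Q is higher every time.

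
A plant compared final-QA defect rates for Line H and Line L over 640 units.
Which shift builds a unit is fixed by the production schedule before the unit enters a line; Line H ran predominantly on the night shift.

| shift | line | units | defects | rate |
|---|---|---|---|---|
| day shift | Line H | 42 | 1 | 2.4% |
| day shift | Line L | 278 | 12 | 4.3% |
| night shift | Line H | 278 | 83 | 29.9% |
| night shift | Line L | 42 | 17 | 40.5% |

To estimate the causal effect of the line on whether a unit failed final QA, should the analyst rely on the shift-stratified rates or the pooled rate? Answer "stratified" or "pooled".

The stratified and pooled comparisons disagree (Line H wins within each shift; Line L wins overall), so the answer turns on the causal role of shift.
Since shift is a pre-existing factor (not a product of the line) and it affects the outcome on its own, it is a confounder. The stratified rates, not the pooled rate, identify the causal effect.
Within each level — day shift: 2.4% vs 4.3%; night shift: 29.9% vs 40.5% — Line H is lower every time.

stratified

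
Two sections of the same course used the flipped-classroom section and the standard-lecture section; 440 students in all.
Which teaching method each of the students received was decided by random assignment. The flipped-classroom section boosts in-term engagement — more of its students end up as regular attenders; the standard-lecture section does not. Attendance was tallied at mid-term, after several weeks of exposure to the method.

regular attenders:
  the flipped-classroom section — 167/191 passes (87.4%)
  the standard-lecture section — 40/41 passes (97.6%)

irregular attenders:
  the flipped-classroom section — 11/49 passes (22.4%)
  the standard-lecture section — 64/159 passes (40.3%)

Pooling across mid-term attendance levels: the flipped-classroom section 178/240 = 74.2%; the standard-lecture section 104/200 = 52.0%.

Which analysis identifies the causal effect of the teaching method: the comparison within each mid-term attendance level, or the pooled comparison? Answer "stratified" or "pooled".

pooled

Mid-term attendance is recorded after the teaching method and is itself shifted by it — it sits on the causal path from teaching method to outcome. Conditioning on a mediator would strip out part of the effect we want; the pooled comparison gives the total causal effect.
Pooled: the flipped-classroom section 74.2% vs the standard-lecture section 52.0%; the flipped-classroom section is higher overall.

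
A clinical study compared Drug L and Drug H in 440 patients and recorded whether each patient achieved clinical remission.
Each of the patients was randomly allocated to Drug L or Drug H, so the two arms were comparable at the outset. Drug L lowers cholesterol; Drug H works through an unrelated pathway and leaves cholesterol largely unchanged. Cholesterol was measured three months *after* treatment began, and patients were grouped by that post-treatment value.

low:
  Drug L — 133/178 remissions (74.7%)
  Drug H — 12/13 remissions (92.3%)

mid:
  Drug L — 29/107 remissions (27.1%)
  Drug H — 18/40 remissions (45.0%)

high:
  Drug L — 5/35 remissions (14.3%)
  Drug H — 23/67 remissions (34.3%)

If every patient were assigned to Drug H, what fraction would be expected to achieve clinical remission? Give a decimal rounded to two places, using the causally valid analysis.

The distribution of cholesterol is itself part of what the drug does — it is an intermediate outcome. Holding it fixed would remove that part of the effect; the total effect is the pooled difference.
So P(outcome | do(Drug H)) is just the pooled rate for Drug H: 53/120 = 0.442.

0.44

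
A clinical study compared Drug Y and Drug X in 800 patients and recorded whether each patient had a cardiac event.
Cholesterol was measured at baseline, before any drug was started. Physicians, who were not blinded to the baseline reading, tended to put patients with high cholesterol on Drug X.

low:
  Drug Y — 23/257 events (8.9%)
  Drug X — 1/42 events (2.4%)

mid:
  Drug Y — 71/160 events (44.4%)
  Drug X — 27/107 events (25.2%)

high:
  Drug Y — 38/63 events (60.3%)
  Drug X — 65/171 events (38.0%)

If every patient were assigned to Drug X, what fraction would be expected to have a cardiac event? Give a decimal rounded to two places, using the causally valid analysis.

0.20

Cholesterol satisfies the back-door criterion: it is not a descendant of the drug, and it blocks the spurious path from drug to outcome. Adjusting for it (i.e., using the within-cholesterol rates) gives the causal effect.
Standardising Drug X to the population cholesterol mix: 0.374·1/42 + 0.334·27/107 + 0.292·65/171 = 0.204.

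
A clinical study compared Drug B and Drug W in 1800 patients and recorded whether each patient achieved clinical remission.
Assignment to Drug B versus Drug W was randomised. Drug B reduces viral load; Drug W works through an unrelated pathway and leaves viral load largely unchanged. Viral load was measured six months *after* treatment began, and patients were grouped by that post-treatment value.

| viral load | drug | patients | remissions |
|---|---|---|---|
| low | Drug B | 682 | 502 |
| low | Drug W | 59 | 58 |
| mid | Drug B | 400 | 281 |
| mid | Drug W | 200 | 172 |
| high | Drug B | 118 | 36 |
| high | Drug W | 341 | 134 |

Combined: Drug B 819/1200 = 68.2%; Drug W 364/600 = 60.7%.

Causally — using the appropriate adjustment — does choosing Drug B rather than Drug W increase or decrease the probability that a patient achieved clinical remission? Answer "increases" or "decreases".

increases

The viral load-specific comparison favours Drug W throughout, but the pooled figures favour Drug B. The question is whether to condition on viral load.
Because the drug influences viral load, viral load is a post-treatment mediator, not a confounder. Stratifying on it would bias the estimate; the causal effect is the crude pooled difference.
Pooled: Drug B 68.2% vs Drug W 60.7%; Drug B is higher overall.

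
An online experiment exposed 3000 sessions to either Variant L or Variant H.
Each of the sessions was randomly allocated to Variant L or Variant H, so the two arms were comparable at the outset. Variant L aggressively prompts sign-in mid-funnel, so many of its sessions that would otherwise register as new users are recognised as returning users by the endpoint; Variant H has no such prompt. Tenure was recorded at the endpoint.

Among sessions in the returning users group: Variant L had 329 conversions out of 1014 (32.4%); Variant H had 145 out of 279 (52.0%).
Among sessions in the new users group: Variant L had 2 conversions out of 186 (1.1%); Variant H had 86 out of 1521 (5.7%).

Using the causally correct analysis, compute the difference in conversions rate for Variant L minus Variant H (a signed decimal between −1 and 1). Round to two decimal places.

User tenure lies on the pathway variant → user tenure → outcome, so adjusting for it blocks the indirect effect. For the total causal effect of variant, use the unadjusted pooled rates.
The causal difference is the pooled difference: 0.276 − 0.128 = +0.147.

+0.15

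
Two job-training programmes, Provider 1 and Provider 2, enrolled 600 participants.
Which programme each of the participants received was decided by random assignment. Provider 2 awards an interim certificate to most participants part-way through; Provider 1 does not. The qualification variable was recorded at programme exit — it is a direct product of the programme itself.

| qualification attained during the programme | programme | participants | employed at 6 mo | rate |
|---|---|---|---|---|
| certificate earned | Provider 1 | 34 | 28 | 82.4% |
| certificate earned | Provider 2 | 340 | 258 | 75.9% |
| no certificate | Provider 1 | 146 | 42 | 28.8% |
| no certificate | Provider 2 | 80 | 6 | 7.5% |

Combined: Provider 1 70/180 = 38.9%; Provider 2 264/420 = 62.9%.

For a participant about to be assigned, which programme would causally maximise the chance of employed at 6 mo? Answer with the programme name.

Qualification attained during the programme lies on the pathway programme → qualification attained during the programme → outcome, so adjusting for it blocks the indirect effect. For the total causal effect of programme, use the unadjusted pooled rates.
Pooled: Provider 1 38.9% vs Provider 2 62.9%; Provider 2 is higher overall.

Provider 2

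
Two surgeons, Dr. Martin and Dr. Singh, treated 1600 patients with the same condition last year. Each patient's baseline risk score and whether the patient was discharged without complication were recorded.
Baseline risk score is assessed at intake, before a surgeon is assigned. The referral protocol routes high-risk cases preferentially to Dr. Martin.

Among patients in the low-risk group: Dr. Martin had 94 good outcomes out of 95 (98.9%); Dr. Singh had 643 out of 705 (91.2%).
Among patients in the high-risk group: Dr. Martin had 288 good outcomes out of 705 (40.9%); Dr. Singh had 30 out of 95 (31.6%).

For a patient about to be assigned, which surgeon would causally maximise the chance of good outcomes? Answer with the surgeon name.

Dr. Martin

Within every baseline risk score level Dr. Martin has the higher rate, yet pooled Dr. Singh does — Simpson's reversal.
Here baseline risk score is a common cause — it drives both which surgeon a case falls under and the outcome. The crude comparison mixes populations; the stratum-specific rates are the causally relevant ones.
Within each level — low-risk: 98.9% vs 91.2%; high-risk: 40.9% vs 31.6% — Dr. Martin is higher every time.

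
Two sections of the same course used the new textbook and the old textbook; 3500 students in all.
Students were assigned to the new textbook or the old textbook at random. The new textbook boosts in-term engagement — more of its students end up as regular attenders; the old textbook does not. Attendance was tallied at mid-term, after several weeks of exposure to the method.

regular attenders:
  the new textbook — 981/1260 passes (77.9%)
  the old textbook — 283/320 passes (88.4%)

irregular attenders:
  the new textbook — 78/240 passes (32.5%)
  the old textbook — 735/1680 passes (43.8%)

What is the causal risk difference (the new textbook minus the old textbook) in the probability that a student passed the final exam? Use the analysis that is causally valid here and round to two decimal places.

+0.20

the old textbook is higher inside every mid-term attendance stratum but the new textbook is higher in aggregate. Whether to stratify depends on how mid-term attendance relates to the teaching method.
Stratifying would compare teaching methods among students the teaching methods themselves sorted into mid-term attendance groups — a form of selection on an intermediate. The unconditioned pooled rates give the total causal effect.
The causal difference is the pooled difference: 0.706 − 0.509 = +0.197.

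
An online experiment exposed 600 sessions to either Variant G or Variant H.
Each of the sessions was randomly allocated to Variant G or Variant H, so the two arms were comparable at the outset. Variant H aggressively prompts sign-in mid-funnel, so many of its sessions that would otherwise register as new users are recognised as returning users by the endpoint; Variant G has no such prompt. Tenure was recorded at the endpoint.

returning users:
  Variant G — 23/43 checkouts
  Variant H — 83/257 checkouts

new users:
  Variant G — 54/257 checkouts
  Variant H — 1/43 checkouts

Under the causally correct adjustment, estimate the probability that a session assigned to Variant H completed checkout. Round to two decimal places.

0.28

User tenure is downstream of the variant. One should not condition on a consequence of treatment, so the overall rates are the right comparison.
So P(outcome | do(Variant H)) is just the pooled rate for Variant H: 84/300 = 0.280.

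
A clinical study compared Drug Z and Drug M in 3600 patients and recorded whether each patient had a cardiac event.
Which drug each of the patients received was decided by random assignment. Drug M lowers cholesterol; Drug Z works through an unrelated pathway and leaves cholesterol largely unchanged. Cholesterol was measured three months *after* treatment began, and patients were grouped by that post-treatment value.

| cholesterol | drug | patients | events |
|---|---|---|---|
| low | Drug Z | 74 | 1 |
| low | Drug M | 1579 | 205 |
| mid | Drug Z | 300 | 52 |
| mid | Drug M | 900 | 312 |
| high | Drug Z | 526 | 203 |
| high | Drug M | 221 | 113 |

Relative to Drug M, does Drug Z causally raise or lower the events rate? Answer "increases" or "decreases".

increases

The stratified and pooled comparisons disagree (Drug Z wins within each cholesterol; Drug M wins overall), so the answer turns on the causal role of cholesterol.
Because the drug influences cholesterol, cholesterol is a post-treatment mediator, not a confounder. Stratifying on it would bias the estimate; the causal effect is the crude pooled difference.
Pooled: Drug Z 28.4% vs Drug M 23.3%; Drug M is lower overall.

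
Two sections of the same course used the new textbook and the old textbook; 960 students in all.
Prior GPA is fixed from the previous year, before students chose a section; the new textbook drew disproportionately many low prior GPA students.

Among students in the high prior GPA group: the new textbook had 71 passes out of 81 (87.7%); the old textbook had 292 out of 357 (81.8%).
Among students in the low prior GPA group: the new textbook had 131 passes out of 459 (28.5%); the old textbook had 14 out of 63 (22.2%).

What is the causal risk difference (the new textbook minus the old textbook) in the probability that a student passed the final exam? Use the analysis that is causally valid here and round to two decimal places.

+0.06

Within every prior GPA band level the new textbook has the higher rate, yet pooled the old textbook does — Simpson's reversal.
Prior GPA band is set before the teaching method has any effect — it is not caused by the teaching method — and it independently drives the outcome. That makes it a confounder, so the causal comparison is within prior GPA band levels.
Adjusting over the population distribution of prior GPA band: 0.456·(0.877−0.818) + 0.544·(0.285−0.222) = +0.061.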